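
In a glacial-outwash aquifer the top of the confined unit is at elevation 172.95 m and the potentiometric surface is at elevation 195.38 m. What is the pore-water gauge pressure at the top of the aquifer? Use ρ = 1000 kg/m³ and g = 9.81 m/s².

Pressure head at the aquifer top: ψ = h − z = 195.38 − 172.95 = 22.43 m.
P = ρgψ = 1000 × 9.81 × 22.43 = 220038 Pa ≈ 220 kPa.

P ≈ 220 kPa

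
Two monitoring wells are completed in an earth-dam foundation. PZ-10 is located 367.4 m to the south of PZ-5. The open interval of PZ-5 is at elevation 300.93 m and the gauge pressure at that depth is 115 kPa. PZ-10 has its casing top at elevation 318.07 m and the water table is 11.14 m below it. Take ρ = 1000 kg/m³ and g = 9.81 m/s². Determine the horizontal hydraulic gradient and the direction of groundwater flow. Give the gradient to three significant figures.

Pressure head at PZ-5: ψ = P/(ρg) = 115×1000 / (1000 × 9.81) = 11.72 m.
Total head at PZ-5: h = z + ψ = 300.93 + 11.72 = 312.65 m.
Total head at PZ-10: h = 318.07 − 11.14 = 306.93 m.
Head difference: h(PZ-5) − h(PZ-10) = 312.65 − 306.93 = 5.72 m.
Hydraulic gradient: i = |Δh| / L = 5.72 / 367.4 = 0.0156.
Flow is from higher to lower head: from PZ-5 toward PZ-10, i.e. toward the south.

i ≈ 0.0156; groundwater flows toward the south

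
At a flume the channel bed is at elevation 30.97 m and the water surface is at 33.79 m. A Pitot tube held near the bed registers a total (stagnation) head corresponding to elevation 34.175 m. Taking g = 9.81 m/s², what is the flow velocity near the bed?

Near the bed, under hydrostatic conditions, the piezometric head (z + ψ) equals the free-surface elevation, 33.79 m.
Velocity head = total − piezometric = 34.175 − 33.79 = 0.385 m.
v = √(2g·h_v) = √(2 × 9.81 × 0.385) = 2.75 m/s.

v ≈ 2.75 m/s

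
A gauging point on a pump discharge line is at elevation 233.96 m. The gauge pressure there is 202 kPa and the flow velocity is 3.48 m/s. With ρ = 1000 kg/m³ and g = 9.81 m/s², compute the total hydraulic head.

Pressure head ψ = P/(ρg) = 202×1000 / (1000 × 9.81) = 20.59 m.
Velocity head = v²/(2g) = 3.48² / (2 × 9.81) = 0.617 m.
h = z + ψ + v²/(2g) = 233.96 + 20.59 + 0.617 = 255.17 m.

h ≈ 255.17 m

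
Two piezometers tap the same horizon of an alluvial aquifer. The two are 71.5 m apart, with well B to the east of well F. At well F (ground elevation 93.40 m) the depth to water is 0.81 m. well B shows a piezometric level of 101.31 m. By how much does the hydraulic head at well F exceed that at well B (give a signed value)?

Total head at well F: h = 93.40 − 0.81 = 92.59 m.
Total head at well B: h = 101.31 m (water level in the piezometer is the total head).
Head difference: h(well F) − h(well B) = 92.59 − 101.31 = -8.72 m.

Δh ≈ -8.72 m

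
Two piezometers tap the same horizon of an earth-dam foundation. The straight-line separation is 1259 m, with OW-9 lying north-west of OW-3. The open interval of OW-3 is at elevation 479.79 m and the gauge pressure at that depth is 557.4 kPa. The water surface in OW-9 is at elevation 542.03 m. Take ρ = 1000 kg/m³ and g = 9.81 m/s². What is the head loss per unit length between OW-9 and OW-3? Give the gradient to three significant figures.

i ≈ 0.00431 m/m

Pressure head at OW-3: ψ = P/(ρg) = 557.4×1000 / (1000 × 9.81) = 56.82 m.
Total head at OW-3: h = z + ψ = 479.79 + 56.82 = 536.61 m.
Total head at OW-9: h = 542.03 m (water level in the piezometer is the total head).
Head difference: h(OW-3) − h(OW-9) = 536.61 − 542.03 = -5.42 m.
Hydraulic gradient: i = |Δh| / L = 5.42 / 1259 = 0.00431.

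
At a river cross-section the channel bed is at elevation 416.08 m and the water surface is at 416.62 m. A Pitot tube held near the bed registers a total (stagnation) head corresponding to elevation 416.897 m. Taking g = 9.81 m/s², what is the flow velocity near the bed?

Near the bed, under hydrostatic conditions, the piezometric head (z + ψ) equals the free-surface elevation, 416.62 m.
Velocity head = total − piezometric = 416.897 − 416.62 = 0.277 m.
v = √(2g·h_v) = √(2 × 9.81 × 0.277) = 2.33 m/s.

v ≈ 2.33 m/s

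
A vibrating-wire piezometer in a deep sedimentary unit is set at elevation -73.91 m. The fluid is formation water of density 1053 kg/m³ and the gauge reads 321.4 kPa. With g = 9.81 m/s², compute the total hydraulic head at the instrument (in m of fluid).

h ≈ -42.80 m

ψ = P/(ρg) = 321.4×1000 / (1053 × 9.81) = 31.11 m.
h = z + ψ = -73.91 + 31.11 = -42.80 m.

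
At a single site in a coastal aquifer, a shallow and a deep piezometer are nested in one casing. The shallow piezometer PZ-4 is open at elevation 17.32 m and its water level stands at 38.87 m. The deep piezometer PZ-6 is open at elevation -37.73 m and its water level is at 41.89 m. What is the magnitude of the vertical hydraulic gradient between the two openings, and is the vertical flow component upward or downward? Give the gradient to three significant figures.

|i_v| ≈ 0.0549; vertical flow is upward

Total head at PZ-4: h = 38.87 m (water level in the standpipe).
Total head at PZ-6: h = 41.89 m.
Δh = h(PZ-4) − h(PZ-6) = 38.87 − 41.89 = -3.02 m.
Vertical separation Δz = 17.32 − (-37.73) = 55.05 m.
|i_v| = |Δh| / Δz = 3.02 / 55.05 = 0.0549.
Head is higher in the deep piezometer, so vertical flow is upward (discharge condition).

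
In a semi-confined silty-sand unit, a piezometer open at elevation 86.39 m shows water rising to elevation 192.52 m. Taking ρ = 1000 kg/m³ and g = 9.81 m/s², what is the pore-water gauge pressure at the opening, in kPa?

P ≈ 1040 kPa

Pressure head ψ = h − z = 192.52 − 86.39 = 106.13 m.
P = ρgψ = 1000 × 9.81 × 106.13 = 1041135 Pa ≈ 1040 kPa.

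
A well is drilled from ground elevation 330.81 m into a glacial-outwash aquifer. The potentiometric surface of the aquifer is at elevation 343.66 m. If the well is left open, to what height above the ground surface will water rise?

Water rises to the potentiometric surface, so the rise above ground = 343.66 − 330.81 = 12.85 m.

≈ 12.85 m above ground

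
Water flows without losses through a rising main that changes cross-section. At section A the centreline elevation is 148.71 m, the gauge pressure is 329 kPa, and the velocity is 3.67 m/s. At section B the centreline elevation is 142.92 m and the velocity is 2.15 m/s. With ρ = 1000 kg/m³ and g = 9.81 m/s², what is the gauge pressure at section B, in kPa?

P₂ ≈ 390 kPa

Pressure head at A: ψ₁ = P₁/(ρg) = 329×1000 / (1000 × 9.81) = 33.54 m.
Velocity heads: v₁²/2g = 3.67²/19.62 = 0.686 m; v₂²/2g = 2.15²/19.62 = 0.236 m.
Total head H = z₁ + ψ₁ + v₁²/2g = 148.71 + 33.54 + 0.686 = 182.94 m.
ψ₂ = H − z₂ − v₂²/2g = 182.94 − 142.92 − 0.236 = 39.78 m.
P₂ = ρgψ₂ = 1000 × 9.81 × 39.78 ≈ 390 kPa.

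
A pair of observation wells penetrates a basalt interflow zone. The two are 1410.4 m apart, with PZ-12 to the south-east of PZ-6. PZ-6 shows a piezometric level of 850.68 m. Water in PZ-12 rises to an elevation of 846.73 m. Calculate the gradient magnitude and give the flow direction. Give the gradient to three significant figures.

Total head at PZ-6: h = 850.68 m (water level in the piezometer is the total head).
Total head at PZ-12: h = 846.73 m (water level in the piezometer is the total head).
Head difference: h(PZ-6) − h(PZ-12) = 850.68 − 846.73 = 3.95 m.
Hydraulic gradient: i = |Δh| / L = 3.95 / 1410.4 = 0.00280.
Flow is from higher to lower head: from PZ-6 toward PZ-12, i.e. toward the south-east.

i ≈ 0.00280; groundwater flows toward the south-east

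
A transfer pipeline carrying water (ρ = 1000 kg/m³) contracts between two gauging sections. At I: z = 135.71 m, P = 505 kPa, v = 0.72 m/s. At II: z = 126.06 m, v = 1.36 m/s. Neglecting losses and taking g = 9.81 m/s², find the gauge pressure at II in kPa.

P₂ ≈ 599 kPa

Pressure head at I: ψ₁ = P₁/(ρg) = 505×1000 / (1000 × 9.81) = 51.48 m.
Velocity heads: v₁²/2g = 0.72²/19.62 = 0.026 m; v₂²/2g = 1.36²/19.62 = 0.094 m.
Total head H = z₁ + ψ₁ + v₁²/2g = 135.71 + 51.48 + 0.026 = 187.22 m.
ψ₂ = H − z₂ − v₂²/2g = 187.22 − 126.06 − 0.094 = 61.07 m.
P₂ = ρgψ₂ = 1000 × 9.81 × 61.07 ≈ 599 kPa.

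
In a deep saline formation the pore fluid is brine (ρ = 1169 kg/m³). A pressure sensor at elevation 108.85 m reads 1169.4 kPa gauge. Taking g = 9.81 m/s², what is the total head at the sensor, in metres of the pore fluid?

h ≈ 210.82 m

ψ = P/(ρg) = 1169.4×1000 / (1169 × 9.81) = 101.97 m.
h = z + ψ = 108.85 + 101.97 = 210.82 m.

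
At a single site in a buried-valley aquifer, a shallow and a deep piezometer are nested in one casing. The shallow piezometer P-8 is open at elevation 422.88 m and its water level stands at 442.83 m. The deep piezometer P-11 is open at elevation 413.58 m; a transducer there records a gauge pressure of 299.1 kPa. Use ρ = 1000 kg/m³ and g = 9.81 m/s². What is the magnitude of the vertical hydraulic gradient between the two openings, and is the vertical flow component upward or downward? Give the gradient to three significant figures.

Total head at P-8: h = 442.83 m (water level in the standpipe).
Pressure head at P-11: ψ = P/(ρg) = 299.1×1000 / (1000 × 9.81) = 30.49 m.
Total head at P-11: h = z + ψ = 413.58 + 30.49 = 444.07 m.
Δh = h(P-8) − h(P-11) = 442.83 − 444.07 = -1.24 m.
Vertical separation Δz = 422.88 − 413.58 = 9.30 m.
|i_v| = |Δh| / Δz = 1.24 / 9.30 = 0.133.
Head is higher in the deep piezometer, so vertical flow is upward (discharge condition).

|i_v| ≈ 0.133; vertical flow is upward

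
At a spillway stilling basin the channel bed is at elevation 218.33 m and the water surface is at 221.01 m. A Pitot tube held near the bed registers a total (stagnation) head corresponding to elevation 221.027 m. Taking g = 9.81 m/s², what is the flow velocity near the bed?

v ≈ 0.578 m/s

Near the bed, under hydrostatic conditions, the piezometric head (z + ψ) equals the free-surface elevation, 221.01 m.
Velocity head = total − piezometric = 221.027 − 221.01 = 0.017 m.
v = √(2g·h_v) = √(2 × 9.81 × 0.017) = 0.578 m/s.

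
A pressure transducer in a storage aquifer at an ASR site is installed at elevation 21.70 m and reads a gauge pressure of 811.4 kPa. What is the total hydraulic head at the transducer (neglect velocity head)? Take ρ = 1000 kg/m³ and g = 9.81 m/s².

ψ = P/(ρg) = 811.4×1000 / (1000 × 9.81) = 82.71 m.
h = z + ψ = 21.70 + 82.71 = 104.41 m.

h ≈ 104.41 m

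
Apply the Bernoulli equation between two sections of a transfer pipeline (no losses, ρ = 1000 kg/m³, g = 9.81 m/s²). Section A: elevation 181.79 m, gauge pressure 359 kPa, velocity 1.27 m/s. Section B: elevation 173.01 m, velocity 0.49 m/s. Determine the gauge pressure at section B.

Pressure head at A: ψ₁ = P₁/(ρg) = 359×1000 / (1000 × 9.81) = 36.60 m.
Velocity heads: v₁²/2g = 1.27²/19.62 = 0.082 m; v₂²/2g = 0.49²/19.62 = 0.012 m.
Total head H = z₁ + ψ₁ + v₁²/2g = 181.79 + 36.60 + 0.082 = 218.47 m.
ψ₂ = H − z₂ − v₂²/2g = 218.47 − 173.01 − 0.012 = 45.45 m.
P₂ = ρgψ₂ = 1000 × 9.81 × 45.45 ≈ 446 kPa.

P₂ ≈ 446 kPa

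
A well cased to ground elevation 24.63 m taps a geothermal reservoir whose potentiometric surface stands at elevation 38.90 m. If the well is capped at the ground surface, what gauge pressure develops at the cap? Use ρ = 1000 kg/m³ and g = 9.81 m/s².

P ≈ 140 kPa

Head above the cap: Δh = 38.90 − 24.63 = 14.27 m.
P = ρgΔh = 1000 × 9.81 × 14.27 = 139989 Pa ≈ 140 kPa.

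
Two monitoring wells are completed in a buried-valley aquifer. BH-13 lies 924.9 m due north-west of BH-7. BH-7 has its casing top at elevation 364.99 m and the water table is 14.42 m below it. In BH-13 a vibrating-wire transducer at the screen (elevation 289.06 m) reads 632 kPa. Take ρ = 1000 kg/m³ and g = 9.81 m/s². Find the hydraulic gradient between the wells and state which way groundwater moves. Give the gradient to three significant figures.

Total head at BH-7: h = 364.99 − 14.42 = 350.57 m.
Pressure head at BH-13: ψ = P/(ρg) = 632×1000 / (1000 × 9.81) = 64.42 m.
Total head at BH-13: h = z + ψ = 289.06 + 64.42 = 353.48 m.
Head difference: h(BH-7) − h(BH-13) = 350.57 − 353.48 = -2.91 m.
Hydraulic gradient: i = |Δh| / L = 2.91 / 924.9 = 0.00315.
Flow is from higher to lower head: from BH-13 toward BH-7, i.e. toward the south-east.

i ≈ 0.00315; groundwater flows toward the south-east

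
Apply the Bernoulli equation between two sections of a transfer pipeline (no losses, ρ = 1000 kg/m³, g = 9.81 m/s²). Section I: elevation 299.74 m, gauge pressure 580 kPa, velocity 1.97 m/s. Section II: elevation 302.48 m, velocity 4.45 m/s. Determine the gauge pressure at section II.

Pressure head at I: ψ₁ = P₁/(ρg) = 580×1000 / (1000 × 9.81) = 59.12 m.
Velocity heads: v₁²/2g = 1.97²/19.62 = 0.198 m; v₂²/2g = 4.45²/19.62 = 1.009 m.
Total head H = z₁ + ψ₁ + v₁²/2g = 299.74 + 59.12 + 0.198 = 359.06 m.
ψ₂ = H − z₂ − v₂²/2g = 359.06 − 302.48 − 1.009 = 55.57 m.
P₂ = ρgψ₂ = 1000 × 9.81 × 55.57 ≈ 545 kPa.

P₂ ≈ 545 kPa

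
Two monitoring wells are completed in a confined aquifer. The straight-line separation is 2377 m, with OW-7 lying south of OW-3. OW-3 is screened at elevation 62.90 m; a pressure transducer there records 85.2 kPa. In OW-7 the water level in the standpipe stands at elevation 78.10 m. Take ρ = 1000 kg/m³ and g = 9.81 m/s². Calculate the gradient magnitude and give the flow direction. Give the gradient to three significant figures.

i ≈ 0.00274; groundwater flows toward the north

Pressure head at OW-3: ψ = P/(ρg) = 85.2×1000 / (1000 × 9.81) = 8.69 m.
Total head at OW-3: h = z + ψ = 62.90 + 8.69 = 71.59 m.
Total head at OW-7: h = 78.10 m (water level in the piezometer is the total head).
Head difference: h(OW-3) − h(OW-7) = 71.59 − 78.10 = -6.51 m.
Hydraulic gradient: i = |Δh| / L = 6.51 / 2377 = 0.00274.
Flow is from higher to lower head: from OW-7 toward OW-3, i.e. toward the north.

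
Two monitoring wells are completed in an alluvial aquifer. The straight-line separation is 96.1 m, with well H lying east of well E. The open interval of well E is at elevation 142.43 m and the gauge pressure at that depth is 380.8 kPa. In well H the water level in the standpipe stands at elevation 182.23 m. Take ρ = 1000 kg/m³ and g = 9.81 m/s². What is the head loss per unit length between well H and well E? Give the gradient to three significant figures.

Pressure head at well E: ψ = P/(ρg) = 380.8×1000 / (1000 × 9.81) = 38.82 m.
Total head at well E: h = z + ψ = 142.43 + 38.82 = 181.25 m.
Total head at well H: h = 182.23 m (water level in the piezometer is the total head).
Head difference: h(well E) − h(well H) = 181.25 − 182.23 = -0.98 m.
Hydraulic gradient: i = |Δh| / L = 0.98 / 96.1 = 0.0102.

i ≈ 0.0102 m/m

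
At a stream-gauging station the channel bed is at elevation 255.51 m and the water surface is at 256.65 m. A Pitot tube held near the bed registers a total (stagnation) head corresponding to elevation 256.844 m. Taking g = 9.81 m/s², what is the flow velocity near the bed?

Near the bed, under hydrostatic conditions, the piezometric head (z + ψ) equals the free-surface elevation, 256.65 m.
Velocity head = total − piezometric = 256.844 − 256.65 = 0.194 m.
v = √(2g·h_v) = √(2 × 9.81 × 0.194) = 1.95 m/s.

v ≈ 1.95 m/s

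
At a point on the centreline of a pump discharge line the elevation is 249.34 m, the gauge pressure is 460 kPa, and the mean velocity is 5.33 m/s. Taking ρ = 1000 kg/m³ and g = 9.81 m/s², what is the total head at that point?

Pressure head ψ = P/(ρg) = 460×1000 / (1000 × 9.81) = 46.89 m.
Velocity head = v²/(2g) = 5.33² / (2 × 9.81) = 1.448 m.
h = z + ψ + v²/(2g) = 249.34 + 46.89 + 1.448 = 297.68 m.

h ≈ 297.68 m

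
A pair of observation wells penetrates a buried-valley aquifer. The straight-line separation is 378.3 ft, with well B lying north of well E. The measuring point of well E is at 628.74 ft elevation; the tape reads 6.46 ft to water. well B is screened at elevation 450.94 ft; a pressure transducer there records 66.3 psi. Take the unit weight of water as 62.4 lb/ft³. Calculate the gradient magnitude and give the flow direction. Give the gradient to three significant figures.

Total head at well E: h = 628.74 − 6.46 = 622.28 ft.
Pressure head at well B: ψ = 144·P/γ = 144 × 66.3 / 62.4 = 153.00 ft.
Total head at well B: h = z + ψ = 450.94 + 153.00 = 603.94 ft.
Head difference: h(well E) − h(well B) = 622.28 − 603.94 = 18.34 ft.
Hydraulic gradient: i = |Δh| / L = 18.34 / 378.3 = 0.0485.
Flow is from higher to lower head: from well E toward well B, i.e. toward the north.

i ≈ 0.0485; groundwater flows toward the north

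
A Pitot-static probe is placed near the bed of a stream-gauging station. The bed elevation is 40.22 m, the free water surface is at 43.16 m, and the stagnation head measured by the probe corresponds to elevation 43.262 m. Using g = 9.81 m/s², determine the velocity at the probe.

v ≈ 1.41 m/s

Near the bed, under hydrostatic conditions, the piezometric head (z + ψ) equals the free-surface elevation, 43.16 m.
Velocity head = total − piezometric = 43.262 − 43.16 = 0.102 m.
v = √(2g·h_v) = √(2 × 9.81 × 0.102) = 1.41 m/s.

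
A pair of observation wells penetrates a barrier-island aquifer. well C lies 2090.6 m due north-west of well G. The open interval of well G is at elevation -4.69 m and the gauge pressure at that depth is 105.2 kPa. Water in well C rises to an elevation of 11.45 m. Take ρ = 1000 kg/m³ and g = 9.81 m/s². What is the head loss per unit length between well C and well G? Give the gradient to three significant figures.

Pressure head at well G: ψ = P/(ρg) = 105.2×1000 / (1000 × 9.81) = 10.72 m.
Total head at well G: h = z + ψ = -4.69 + 10.72 = 6.03 m.
Total head at well C: h = 11.45 m (water level in the piezometer is the total head).
Head difference: h(well G) − h(well C) = 6.03 − 11.45 = -5.42 m.
Hydraulic gradient: i = |Δh| / L = 5.42 / 2090.6 = 0.00259.

i ≈ 0.00259 m/m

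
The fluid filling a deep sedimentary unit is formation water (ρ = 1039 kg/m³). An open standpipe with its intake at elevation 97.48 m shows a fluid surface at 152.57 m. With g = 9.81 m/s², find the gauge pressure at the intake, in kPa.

Pressure head ψ = h − z = 152.57 − 97.48 = 55.09 m.
P = ρgψ = 1039 × 9.81 × 55.09 = 561510 Pa ≈ 562 kPa.

P ≈ 562 kPa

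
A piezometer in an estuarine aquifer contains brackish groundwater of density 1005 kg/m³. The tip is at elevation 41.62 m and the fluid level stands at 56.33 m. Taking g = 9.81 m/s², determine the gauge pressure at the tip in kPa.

Pressure head ψ = h − z = 56.33 − 41.62 = 14.71 m.
P = ρgψ = 1005 × 9.81 × 14.71 = 145027 Pa ≈ 145 kPa.

P ≈ 145 kPa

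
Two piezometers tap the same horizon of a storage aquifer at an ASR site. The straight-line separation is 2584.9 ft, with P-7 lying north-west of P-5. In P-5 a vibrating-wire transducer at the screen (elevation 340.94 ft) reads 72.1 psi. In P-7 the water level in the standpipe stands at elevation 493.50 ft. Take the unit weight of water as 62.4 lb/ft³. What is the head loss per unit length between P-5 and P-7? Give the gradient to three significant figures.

i ≈ 0.00535 ft/ft

Pressure head at P-5: ψ = 144·P/γ = 144 × 72.1 / 62.4 = 166.38 ft.
Total head at P-5: h = z + ψ = 340.94 + 166.38 = 507.32 ft.
Total head at P-7: h = 493.50 ft (water level in the piezometer is the total head).
Head difference: h(P-5) − h(P-7) = 507.32 − 493.50 = 13.82 ft.
Hydraulic gradient: i = |Δh| / L = 13.82 / 2584.9 = 0.00535.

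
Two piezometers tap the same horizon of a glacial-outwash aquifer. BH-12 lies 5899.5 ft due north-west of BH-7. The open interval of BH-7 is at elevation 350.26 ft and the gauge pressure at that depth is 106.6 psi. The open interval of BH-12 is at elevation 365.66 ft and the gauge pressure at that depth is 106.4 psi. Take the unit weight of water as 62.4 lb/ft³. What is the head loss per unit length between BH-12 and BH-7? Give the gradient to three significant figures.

Pressure head at BH-7: ψ = 144·P/γ = 144 × 106.6 / 62.4 = 246.00 ft.
Total head at BH-7: h = z + ψ = 350.26 + 246.00 = 596.26 ft.
Pressure head at BH-12: ψ = 144·P/γ = 144 × 106.4 / 62.4 = 245.54 ft.
Total head at BH-12: h = z + ψ = 365.66 + 245.54 = 611.20 ft.
Head difference: h(BH-7) − h(BH-12) = 596.26 − 611.20 = -14.94 ft.
Hydraulic gradient: i = |Δh| / L = 14.94 / 5899.5 = 0.00253.

i ≈ 0.00253 ft/ft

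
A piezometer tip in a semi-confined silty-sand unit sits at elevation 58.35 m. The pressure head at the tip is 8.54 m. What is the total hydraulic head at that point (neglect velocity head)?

h = z + ψ = 58.35 + 8.54 = 66.89 m.

h ≈ 66.89 m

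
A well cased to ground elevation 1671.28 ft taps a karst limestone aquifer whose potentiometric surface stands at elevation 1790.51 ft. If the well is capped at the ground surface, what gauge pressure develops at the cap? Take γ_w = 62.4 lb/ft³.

Head above the cap: Δh = 1790.51 − 1671.28 = 119.23 ft.
P = γΔh/144 = 62.4 × 119.23 / 144 = 51.7 psi.

P ≈ 51.7 psi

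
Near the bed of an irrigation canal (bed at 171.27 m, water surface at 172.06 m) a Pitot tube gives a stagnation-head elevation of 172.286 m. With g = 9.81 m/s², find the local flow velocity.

Near the bed, under hydrostatic conditions, the piezometric head (z + ψ) equals the free-surface elevation, 172.06 m.
Velocity head = total − piezometric = 172.286 − 172.06 = 0.226 m.
v = √(2g·h_v) = √(2 × 9.81 × 0.226) = 2.11 m/s.

v ≈ 2.11 m/s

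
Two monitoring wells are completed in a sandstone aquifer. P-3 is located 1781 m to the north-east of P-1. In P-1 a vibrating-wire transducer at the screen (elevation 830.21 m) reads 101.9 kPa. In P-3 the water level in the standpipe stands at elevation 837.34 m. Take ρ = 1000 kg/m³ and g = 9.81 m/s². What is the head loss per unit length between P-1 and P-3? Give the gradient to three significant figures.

i ≈ 0.00183 m/m

Pressure head at P-1: ψ = P/(ρg) = 101.9×1000 / (1000 × 9.81) = 10.39 m.
Total head at P-1: h = z + ψ = 830.21 + 10.39 = 840.60 m.
Total head at P-3: h = 837.34 m (water level in the piezometer is the total head).
Head difference: h(P-1) − h(P-3) = 840.60 − 837.34 = 3.26 m.
Hydraulic gradient: i = |Δh| / L = 3.26 / 1781 = 0.00183.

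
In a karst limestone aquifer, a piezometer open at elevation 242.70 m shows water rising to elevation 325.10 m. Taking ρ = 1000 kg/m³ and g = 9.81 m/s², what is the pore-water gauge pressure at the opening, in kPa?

Pressure head ψ = h − z = 325.10 − 242.70 = 82.40 m.
P = ρgψ = 1000 × 9.81 × 82.40 = 808344 Pa ≈ 808 kPa.

P ≈ 808 kPa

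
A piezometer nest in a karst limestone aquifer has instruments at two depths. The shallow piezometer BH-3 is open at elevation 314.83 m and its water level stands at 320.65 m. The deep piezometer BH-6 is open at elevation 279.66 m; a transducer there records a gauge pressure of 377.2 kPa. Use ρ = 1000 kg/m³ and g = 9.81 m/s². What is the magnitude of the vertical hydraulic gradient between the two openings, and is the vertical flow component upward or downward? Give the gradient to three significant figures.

Total head at BH-3: h = 320.65 m (water level in the standpipe).
Pressure head at BH-6: ψ = P/(ρg) = 377.2×1000 / (1000 × 9.81) = 38.45 m.
Total head at BH-6: h = z + ψ = 279.66 + 38.45 = 318.11 m.
Δh = h(BH-3) − h(BH-6) = 320.65 − 318.11 = 2.54 m.
Vertical separation Δz = 314.83 − 279.66 = 35.17 m.
|i_v| = |Δh| / Δz = 2.54 / 35.17 = 0.0722.
Head is higher in the shallow piezometer, so vertical flow is downward (recharge condition).

|i_v| ≈ 0.0722; vertical flow is downward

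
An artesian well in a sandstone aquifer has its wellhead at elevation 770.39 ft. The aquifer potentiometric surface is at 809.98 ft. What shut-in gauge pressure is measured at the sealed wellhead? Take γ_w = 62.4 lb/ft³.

Head above the cap: Δh = 809.98 − 770.39 = 39.59 ft.
P = γΔh/144 = 62.4 × 39.59 / 144 = 17.2 psi.

P ≈ 17.2 psi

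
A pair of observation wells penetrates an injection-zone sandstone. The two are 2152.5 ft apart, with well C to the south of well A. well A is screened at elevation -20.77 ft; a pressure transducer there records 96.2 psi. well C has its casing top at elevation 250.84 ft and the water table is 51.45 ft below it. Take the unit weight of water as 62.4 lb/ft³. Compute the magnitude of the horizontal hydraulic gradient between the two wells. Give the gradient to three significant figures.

i ≈ 0.000855

Pressure head at well A: ψ = 144·P/γ = 144 × 96.2 / 62.4 = 222.00 ft.
Total head at well A: h = z + ψ = -20.77 + 222.00 = 201.23 ft.
Total head at well C: h = 250.84 − 51.45 = 199.39 ft.
Head difference: h(well A) − h(well C) = 201.23 − 199.39 = 1.84 ft.
Hydraulic gradient: i = |Δh| / L = 1.84 / 2152.5 = 0.000855.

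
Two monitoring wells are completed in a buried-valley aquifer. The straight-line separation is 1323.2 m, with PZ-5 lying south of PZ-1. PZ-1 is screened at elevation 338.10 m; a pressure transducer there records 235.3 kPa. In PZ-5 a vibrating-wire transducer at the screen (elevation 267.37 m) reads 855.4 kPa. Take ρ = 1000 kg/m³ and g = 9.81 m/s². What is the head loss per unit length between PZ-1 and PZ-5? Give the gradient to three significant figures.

i ≈ 0.00568 m/m

Pressure head at PZ-1: ψ = P/(ρg) = 235.3×1000 / (1000 × 9.81) = 23.99 m.
Total head at PZ-1: h = z + ψ = 338.10 + 23.99 = 362.09 m.
Pressure head at PZ-5: ψ = P/(ρg) = 855.4×1000 / (1000 × 9.81) = 87.20 m.
Total head at PZ-5: h = z + ψ = 267.37 + 87.20 = 354.57 m.
Head difference: h(PZ-1) − h(PZ-5) = 362.09 − 354.57 = 7.52 m.
Hydraulic gradient: i = |Δh| / L = 7.52 / 1323.2 = 0.00568.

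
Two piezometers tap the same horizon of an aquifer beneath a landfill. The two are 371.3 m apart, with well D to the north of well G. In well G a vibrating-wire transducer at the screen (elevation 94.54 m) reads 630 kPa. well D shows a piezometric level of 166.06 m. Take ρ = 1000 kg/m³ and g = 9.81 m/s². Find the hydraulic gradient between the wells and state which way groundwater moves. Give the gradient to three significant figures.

i ≈ 0.0197; groundwater flows toward the south

Pressure head at well G: ψ = P/(ρg) = 630×1000 / (1000 × 9.81) = 64.22 m.
Total head at well G: h = z + ψ = 94.54 + 64.22 = 158.76 m.
Total head at well D: h = 166.06 m (water level in the piezometer is the total head).
Head difference: h(well G) − h(well D) = 158.76 − 166.06 = -7.30 m.
Hydraulic gradient: i = |Δh| / L = 7.30 / 371.3 = 0.0197.
Flow is from higher to lower head: from well D toward well G, i.e. toward the south.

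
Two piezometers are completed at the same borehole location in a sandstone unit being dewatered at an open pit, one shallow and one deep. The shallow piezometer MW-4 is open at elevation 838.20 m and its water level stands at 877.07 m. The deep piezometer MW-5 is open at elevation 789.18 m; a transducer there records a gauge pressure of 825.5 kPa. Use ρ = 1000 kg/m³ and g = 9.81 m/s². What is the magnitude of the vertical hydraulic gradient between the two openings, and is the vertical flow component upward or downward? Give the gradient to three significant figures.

|i_v| ≈ 0.0763; vertical flow is downward

Total head at MW-4: h = 877.07 m (water level in the standpipe).
Pressure head at MW-5: ψ = P/(ρg) = 825.5×1000 / (1000 × 9.81) = 84.15 m.
Total head at MW-5: h = z + ψ = 789.18 + 84.15 = 873.33 m.
Δh = h(MW-4) − h(MW-5) = 877.07 − 873.33 = 3.74 m.
Vertical separation Δz = 838.20 − 789.18 = 49.02 m.
|i_v| = |Δh| / Δz = 3.74 / 49.02 = 0.0763.
Head is higher in the shallow piezometer, so vertical flow is downward (recharge condition).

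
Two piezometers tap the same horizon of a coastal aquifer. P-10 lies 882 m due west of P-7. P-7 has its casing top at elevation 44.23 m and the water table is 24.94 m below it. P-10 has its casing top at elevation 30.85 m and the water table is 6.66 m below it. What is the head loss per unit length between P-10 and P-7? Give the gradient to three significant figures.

i ≈ 0.00556 m/m

Total head at P-7: h = 44.23 − 24.94 = 19.29 m.
Total head at P-10: h = 30.85 − 6.66 = 24.19 m.
Head difference: h(P-7) − h(P-10) = 19.29 − 24.19 = -4.90 m.
Hydraulic gradient: i = |Δh| / L = 4.90 / 882 = 0.00556.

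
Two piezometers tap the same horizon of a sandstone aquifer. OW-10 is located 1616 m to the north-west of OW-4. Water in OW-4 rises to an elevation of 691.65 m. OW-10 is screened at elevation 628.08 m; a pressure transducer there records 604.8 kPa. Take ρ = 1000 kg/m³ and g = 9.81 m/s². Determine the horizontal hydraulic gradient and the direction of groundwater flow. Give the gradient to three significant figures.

i ≈ 0.00119; groundwater flows toward the north-west

Total head at OW-4: h = 691.65 m (water level in the piezometer is the total head).
Pressure head at OW-10: ψ = P/(ρg) = 604.8×1000 / (1000 × 9.81) = 61.65 m.
Total head at OW-10: h = z + ψ = 628.08 + 61.65 = 689.73 m.
Head difference: h(OW-4) − h(OW-10) = 691.65 − 689.73 = 1.92 m.
Hydraulic gradient: i = |Δh| / L = 1.92 / 1616 = 0.00119.
Flow is from higher to lower head: from OW-4 toward OW-10, i.e. toward the north-west.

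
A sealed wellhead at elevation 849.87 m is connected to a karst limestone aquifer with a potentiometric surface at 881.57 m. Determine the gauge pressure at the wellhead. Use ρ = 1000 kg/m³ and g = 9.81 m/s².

P ≈ 311 kPa

Head above the cap: Δh = 881.57 − 849.87 = 31.70 m.
P = ρgΔh = 1000 × 9.81 × 31.70 = 310977 Pa ≈ 311 kPa.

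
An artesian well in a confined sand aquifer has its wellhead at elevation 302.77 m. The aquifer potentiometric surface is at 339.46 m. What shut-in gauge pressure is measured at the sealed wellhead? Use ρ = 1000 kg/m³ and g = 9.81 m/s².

Head above the cap: Δh = 339.46 − 302.77 = 36.69 m.
P = ρgΔh = 1000 × 9.81 × 36.69 = 359929 Pa ≈ 360 kPa.

P ≈ 360 kPa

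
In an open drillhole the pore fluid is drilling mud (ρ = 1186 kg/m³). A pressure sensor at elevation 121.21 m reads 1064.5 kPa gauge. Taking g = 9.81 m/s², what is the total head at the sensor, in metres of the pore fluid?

h ≈ 212.70 m

ψ = P/(ρg) = 1064.5×1000 / (1186 × 9.81) = 91.49 m.
h = z + ψ = 121.21 + 91.49 = 212.70 m.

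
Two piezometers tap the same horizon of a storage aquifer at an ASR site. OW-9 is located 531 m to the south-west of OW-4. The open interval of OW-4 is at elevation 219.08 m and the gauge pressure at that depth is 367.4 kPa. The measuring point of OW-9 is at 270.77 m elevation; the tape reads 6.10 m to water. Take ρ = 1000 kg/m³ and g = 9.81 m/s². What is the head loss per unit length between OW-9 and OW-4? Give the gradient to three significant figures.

i ≈ 0.0153 m/m

Pressure head at OW-4: ψ = P/(ρg) = 367.4×1000 / (1000 × 9.81) = 37.45 m.
Total head at OW-4: h = z + ψ = 219.08 + 37.45 = 256.53 m.
Total head at OW-9: h = 270.77 − 6.10 = 264.67 m.
Head difference: h(OW-4) − h(OW-9) = 256.53 − 264.67 = -8.14 m.
Hydraulic gradient: i = |Δh| / L = 8.14 / 531 = 0.0153.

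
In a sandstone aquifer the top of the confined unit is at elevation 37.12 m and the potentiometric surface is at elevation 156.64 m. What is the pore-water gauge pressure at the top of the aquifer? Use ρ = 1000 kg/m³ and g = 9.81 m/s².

Pressure head at the aquifer top: ψ = h − z = 156.64 − 37.12 = 119.52 m.
P = ρgψ = 1000 × 9.81 × 119.52 = 1172491 Pa ≈ 1170 kPa.

P ≈ 1170 kPa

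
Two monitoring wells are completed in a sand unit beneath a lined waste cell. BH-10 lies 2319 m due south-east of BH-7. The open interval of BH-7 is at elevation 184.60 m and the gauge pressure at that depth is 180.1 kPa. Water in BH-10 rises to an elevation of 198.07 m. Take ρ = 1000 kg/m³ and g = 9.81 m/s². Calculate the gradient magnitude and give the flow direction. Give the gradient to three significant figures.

Pressure head at BH-7: ψ = P/(ρg) = 180.1×1000 / (1000 × 9.81) = 18.36 m.
Total head at BH-7: h = z + ψ = 184.60 + 18.36 = 202.96 m.
Total head at BH-10: h = 198.07 m (water level in the piezometer is the total head).
Head difference: h(BH-7) − h(BH-10) = 202.96 − 198.07 = 4.89 m.
Hydraulic gradient: i = |Δh| / L = 4.89 / 2319 = 0.00211.
Flow is from higher to lower head: from BH-7 toward BH-10, i.e. toward the south-east.

i ≈ 0.00211; groundwater flows toward the south-east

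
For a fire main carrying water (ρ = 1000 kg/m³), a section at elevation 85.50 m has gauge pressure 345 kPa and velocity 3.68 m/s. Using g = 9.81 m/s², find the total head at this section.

Pressure head ψ = P/(ρg) = 345×1000 / (1000 × 9.81) = 35.17 m.
Velocity head = v²/(2g) = 3.68² / (2 × 9.81) = 0.690 m.
h = z + ψ + v²/(2g) = 85.50 + 35.17 + 0.690 = 121.36 m.

h ≈ 121.36 m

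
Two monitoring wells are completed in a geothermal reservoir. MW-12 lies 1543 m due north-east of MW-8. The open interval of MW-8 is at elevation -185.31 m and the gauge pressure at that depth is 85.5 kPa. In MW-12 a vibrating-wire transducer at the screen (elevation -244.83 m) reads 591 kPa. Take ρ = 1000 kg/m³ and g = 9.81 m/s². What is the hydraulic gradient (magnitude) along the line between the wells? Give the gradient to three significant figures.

Pressure head at MW-8: ψ = P/(ρg) = 85.5×1000 / (1000 × 9.81) = 8.72 m.
Total head at MW-8: h = z + ψ = -185.31 + 8.72 = -176.59 m.
Pressure head at MW-12: ψ = P/(ρg) = 591×1000 / (1000 × 9.81) = 60.24 m.
Total head at MW-12: h = z + ψ = -244.83 + 60.24 = -184.59 m.
Head difference: h(MW-8) − h(MW-12) = -176.59 − (-184.59) = 8.00 m.
Hydraulic gradient: i = |Δh| / L = 8.00 / 1543 = 0.00518.

i ≈ 0.00518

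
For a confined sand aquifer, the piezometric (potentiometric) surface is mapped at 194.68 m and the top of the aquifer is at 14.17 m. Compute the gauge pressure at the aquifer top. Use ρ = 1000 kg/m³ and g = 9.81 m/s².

P ≈ 1770 kPa

Pressure head at the aquifer top: ψ = h − z = 194.68 − 14.17 = 180.51 m.
P = ρgψ = 1000 × 9.81 × 180.51 = 1770803 Pa ≈ 1770 kPa.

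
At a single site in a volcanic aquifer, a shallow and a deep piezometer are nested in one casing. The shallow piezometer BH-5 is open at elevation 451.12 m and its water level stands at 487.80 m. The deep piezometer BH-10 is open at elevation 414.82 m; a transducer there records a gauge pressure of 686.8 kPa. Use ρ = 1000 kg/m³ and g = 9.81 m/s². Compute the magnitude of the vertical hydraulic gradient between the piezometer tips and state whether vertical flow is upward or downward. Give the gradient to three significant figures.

Total head at BH-5: h = 487.80 m (water level in the standpipe).
Pressure head at BH-10: ψ = P/(ρg) = 686.8×1000 / (1000 × 9.81) = 70.01 m.
Total head at BH-10: h = z + ψ = 414.82 + 70.01 = 484.83 m.
Δh = h(BH-5) − h(BH-10) = 487.80 − 484.83 = 2.97 m.
Vertical separation Δz = 451.12 − 414.82 = 36.30 m.
|i_v| = |Δh| / Δz = 2.97 / 36.30 = 0.0818.
Head is higher in the shallow piezometer, so vertical flow is downward (recharge condition).

|i_v| ≈ 0.0818; vertical flow is downward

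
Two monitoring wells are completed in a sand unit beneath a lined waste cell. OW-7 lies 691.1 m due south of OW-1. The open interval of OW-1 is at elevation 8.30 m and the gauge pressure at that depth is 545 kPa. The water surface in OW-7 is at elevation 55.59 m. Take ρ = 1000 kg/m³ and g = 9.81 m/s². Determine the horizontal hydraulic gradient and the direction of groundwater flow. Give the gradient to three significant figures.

i ≈ 0.0120; groundwater flows toward the south

Pressure head at OW-1: ψ = P/(ρg) = 545×1000 / (1000 × 9.81) = 55.56 m.
Total head at OW-1: h = z + ψ = 8.30 + 55.56 = 63.86 m.
Total head at OW-7: h = 55.59 m (water level in the piezometer is the total head).
Head difference: h(OW-1) − h(OW-7) = 63.86 − 55.59 = 8.27 m.
Hydraulic gradient: i = |Δh| / L = 8.27 / 691.1 = 0.0120.
Flow is from higher to lower head: from OW-1 toward OW-7, i.e. toward the south.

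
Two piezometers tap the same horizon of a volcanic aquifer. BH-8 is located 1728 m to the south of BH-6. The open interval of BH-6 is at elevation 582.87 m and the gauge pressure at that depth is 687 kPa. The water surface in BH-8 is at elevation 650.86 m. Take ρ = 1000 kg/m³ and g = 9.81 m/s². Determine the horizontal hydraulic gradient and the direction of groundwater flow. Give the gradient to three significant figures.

i ≈ 0.00118; groundwater flows toward the south

Pressure head at BH-6: ψ = P/(ρg) = 687×1000 / (1000 × 9.81) = 70.03 m.
Total head at BH-6: h = z + ψ = 582.87 + 70.03 = 652.90 m.
Total head at BH-8: h = 650.86 m (water level in the piezometer is the total head).
Head difference: h(BH-6) − h(BH-8) = 652.90 − 650.86 = 2.04 m.
Hydraulic gradient: i = |Δh| / L = 2.04 / 1728 = 0.00118.
Flow is from higher to lower head: from BH-6 toward BH-8, i.e. toward the south.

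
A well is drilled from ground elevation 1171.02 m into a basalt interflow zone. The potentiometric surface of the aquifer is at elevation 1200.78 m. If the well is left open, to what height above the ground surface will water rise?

≈ 29.76 m above ground

Water rises to the potentiometric surface, so the rise above ground = 1200.78 − 1171.02 = 29.76 m.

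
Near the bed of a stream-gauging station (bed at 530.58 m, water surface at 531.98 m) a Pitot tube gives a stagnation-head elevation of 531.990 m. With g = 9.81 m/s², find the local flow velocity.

Near the bed, under hydrostatic conditions, the piezometric head (z + ψ) equals the free-surface elevation, 531.98 m.
Velocity head = total − piezometric = 531.990 − 531.98 = 0.010 m.
v = √(2g·h_v) = √(2 × 9.81 × 0.010) = 0.443 m/s.

v ≈ 0.443 m/s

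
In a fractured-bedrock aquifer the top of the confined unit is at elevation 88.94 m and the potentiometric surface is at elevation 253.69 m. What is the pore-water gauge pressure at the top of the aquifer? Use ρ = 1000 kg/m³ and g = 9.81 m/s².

Pressure head at the aquifer top: ψ = h − z = 253.69 − 88.94 = 164.75 m.
P = ρgψ = 1000 × 9.81 × 164.75 = 1616198 Pa ≈ 1620 kPa.

P ≈ 1620 kPa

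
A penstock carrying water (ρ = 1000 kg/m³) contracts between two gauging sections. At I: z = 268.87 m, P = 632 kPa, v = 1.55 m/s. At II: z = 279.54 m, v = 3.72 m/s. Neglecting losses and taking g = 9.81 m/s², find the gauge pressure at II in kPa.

Pressure head at I: ψ₁ = P₁/(ρg) = 632×1000 / (1000 × 9.81) = 64.42 m.
Velocity heads: v₁²/2g = 1.55²/19.62 = 0.122 m; v₂²/2g = 3.72²/19.62 = 0.705 m.
Total head H = z₁ + ψ₁ + v₁²/2g = 268.87 + 64.42 + 0.122 = 333.41 m.
ψ₂ = H − z₂ − v₂²/2g = 333.41 − 279.54 − 0.705 = 53.17 m.
P₂ = ρgψ₂ = 1000 × 9.81 × 53.17 ≈ 522 kPa.

P₂ ≈ 522 kPa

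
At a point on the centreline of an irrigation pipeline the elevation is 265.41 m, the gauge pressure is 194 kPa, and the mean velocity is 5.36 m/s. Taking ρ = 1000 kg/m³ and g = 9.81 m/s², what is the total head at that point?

h ≈ 286.65 m

Pressure head ψ = P/(ρg) = 194×1000 / (1000 × 9.81) = 19.78 m.
Velocity head = v²/(2g) = 5.36² / (2 × 9.81) = 1.464 m.
h = z + ψ + v²/(2g) = 265.41 + 19.78 + 1.464 = 286.65 m.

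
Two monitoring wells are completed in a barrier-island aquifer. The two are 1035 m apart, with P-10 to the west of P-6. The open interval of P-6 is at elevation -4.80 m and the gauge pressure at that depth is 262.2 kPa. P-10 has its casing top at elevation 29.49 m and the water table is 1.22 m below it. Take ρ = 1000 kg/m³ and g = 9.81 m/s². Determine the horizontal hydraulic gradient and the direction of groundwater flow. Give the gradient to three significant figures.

Pressure head at P-6: ψ = P/(ρg) = 262.2×1000 / (1000 × 9.81) = 26.73 m.
Total head at P-6: h = z + ψ = -4.80 + 26.73 = 21.93 m.
Total head at P-10: h = 29.49 − 1.22 = 28.27 m.
Head difference: h(P-6) − h(P-10) = 21.93 − 28.27 = -6.34 m.
Hydraulic gradient: i = |Δh| / L = 6.34 / 1035 = 0.00613.
Flow is from higher to lower head: from P-10 toward P-6, i.e. toward the east.

i ≈ 0.00613; groundwater flows toward the east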